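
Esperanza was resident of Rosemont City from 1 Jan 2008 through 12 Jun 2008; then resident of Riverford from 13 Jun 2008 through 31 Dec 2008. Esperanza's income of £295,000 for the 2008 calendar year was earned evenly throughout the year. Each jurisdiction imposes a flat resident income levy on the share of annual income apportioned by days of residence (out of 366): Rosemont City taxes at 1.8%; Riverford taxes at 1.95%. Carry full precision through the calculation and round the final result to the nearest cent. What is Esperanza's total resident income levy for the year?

Rosemont City, 1 Jan – 12 Jun 2008: 164 days → £295,000 × 1.8% × 164/366 = £2,379.3443
Riverford, 13 Jun – 31 Dec 2008: 202 days → £295,000 × 1.95% × 202/366 = £3,174.8770
Total = £5,554.2213

£5,554.22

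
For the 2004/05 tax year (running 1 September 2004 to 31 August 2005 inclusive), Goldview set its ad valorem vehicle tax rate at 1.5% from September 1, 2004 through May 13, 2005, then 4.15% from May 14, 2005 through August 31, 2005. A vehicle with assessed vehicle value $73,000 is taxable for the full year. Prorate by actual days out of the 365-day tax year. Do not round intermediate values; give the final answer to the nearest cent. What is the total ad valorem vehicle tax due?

September 1, 2004 – May 13, 2005: 255 days at 1.5% → $73,000 × 1.5% × 255/365 = $765.0000
May 14 – August 31, 2005: 110 days at 4.15% → $73,000 × 4.15% × 110/365 = $913.0000
Total = $1,678.0000

$1,678.00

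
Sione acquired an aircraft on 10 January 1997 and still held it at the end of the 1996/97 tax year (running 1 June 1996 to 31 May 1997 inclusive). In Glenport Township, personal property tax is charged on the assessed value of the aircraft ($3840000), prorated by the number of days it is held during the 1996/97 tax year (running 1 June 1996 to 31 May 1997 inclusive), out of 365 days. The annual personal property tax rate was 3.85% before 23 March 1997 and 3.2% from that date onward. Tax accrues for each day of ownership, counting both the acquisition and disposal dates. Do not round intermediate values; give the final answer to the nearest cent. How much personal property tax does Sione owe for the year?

$52728.99

10 January – 22 March 1997: 72 days at 3.85% → $3840000 × 3.85% × 72/365 = $29162.9589
23 March – 31 May 1997: 70 days at 3.2% → $3840000 × 3.2% × 70/365 = $23566.0274
Total = $52728.9863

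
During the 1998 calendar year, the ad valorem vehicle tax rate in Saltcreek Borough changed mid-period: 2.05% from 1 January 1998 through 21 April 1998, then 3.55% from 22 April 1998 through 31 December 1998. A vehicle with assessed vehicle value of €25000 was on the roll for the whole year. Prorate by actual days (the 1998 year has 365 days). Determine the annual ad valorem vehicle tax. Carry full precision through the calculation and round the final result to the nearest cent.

1 January – 21 April 1998: 111 days at 2.05% → €25000 × 2.05% × 111/365 = €155.8562
22 April – 31 December 1998: 254 days at 3.55% → €25000 × 3.55% × 254/365 = €617.6027
Total = €773.4589

€773.46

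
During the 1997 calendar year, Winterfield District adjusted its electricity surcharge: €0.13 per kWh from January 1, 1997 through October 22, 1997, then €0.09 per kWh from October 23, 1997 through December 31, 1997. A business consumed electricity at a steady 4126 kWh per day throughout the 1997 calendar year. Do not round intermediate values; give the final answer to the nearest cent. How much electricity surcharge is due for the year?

January 1 – October 22, 1997: 295 days × 4126 kWh/day = 1,217,170 kWh at €0.13/kWh → €158232.10
October 23 – December 31, 1997: 70 days × 4126 kWh/day = 288,820 kWh at €0.09/kWh → €25993.80

€184225.90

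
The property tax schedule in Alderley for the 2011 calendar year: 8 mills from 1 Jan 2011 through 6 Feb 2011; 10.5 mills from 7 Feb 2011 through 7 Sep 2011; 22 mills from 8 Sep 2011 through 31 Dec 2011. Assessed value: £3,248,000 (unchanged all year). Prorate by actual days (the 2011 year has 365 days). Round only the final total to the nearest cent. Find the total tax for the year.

£45,049.32

1 Jan – 6 Feb 2011: 37 days at 8 mills → £3,248,000 × 0.8% × 37/365 = £2,633.9945
7 Feb – 7 Sep 2011: 213 days at 10.5 mills → £3,248,000 × 1.05% × 213/365 = £19,901.7863
8 Sep – 31 Dec 2011: 115 days at 22 mills → £3,248,000 × 2.2% × 115/365 = £22,513.5342
Total = £45,049.3151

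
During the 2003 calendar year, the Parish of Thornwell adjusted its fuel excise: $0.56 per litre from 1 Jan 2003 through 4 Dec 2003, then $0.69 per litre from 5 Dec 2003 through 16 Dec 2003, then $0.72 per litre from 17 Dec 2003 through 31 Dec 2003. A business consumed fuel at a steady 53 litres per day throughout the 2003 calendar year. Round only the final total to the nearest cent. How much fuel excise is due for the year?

$11043.08

1 Jan – 4 Dec 2003: 338 days × 53 litres/day = 17,914 litres at $0.56/litre → $10031.84
5 Dec – 16 Dec 2003: 12 days × 53 litres/day = 636 litres at $0.69/litre → $438.84
17 Dec – 31 Dec 2003: 15 days × 53 litres/day = 795 litres at $0.72/litre → $572.40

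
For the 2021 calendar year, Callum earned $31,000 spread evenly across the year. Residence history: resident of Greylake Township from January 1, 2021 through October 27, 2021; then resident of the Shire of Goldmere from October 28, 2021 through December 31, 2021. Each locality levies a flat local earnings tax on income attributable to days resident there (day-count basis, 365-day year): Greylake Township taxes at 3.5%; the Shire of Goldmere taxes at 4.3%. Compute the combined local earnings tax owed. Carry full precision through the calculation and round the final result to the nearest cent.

$1,129.16

Greylake Township, January 1 – October 27, 2021: 300 days → $31,000 × 3.5% × 300/365 = $891.7808
The Shire of Goldmere, October 28 – December 31, 2021: 65 days → $31,000 × 4.3% × 65/365 = $237.3836
Total = $1,129.1644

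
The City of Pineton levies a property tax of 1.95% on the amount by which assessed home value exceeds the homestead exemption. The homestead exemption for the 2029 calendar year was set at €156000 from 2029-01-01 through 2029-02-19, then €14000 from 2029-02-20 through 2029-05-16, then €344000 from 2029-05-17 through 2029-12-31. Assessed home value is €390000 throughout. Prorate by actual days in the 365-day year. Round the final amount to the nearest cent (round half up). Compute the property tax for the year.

2029-01-01 to 2029-02-19: 50 days, exemption €156000 → (€390000 − €156000) × 1.95% × 50/365 = €625.0685
2029-02-20 to 2029-05-16: 86 days, exemption €14000 → (€390000 − €14000) × 1.95% × 86/365 = €1727.5397
2029-05-17 to 2029-12-31: 229 days, exemption €344000 → (€390000 − €344000) × 1.95% × 229/365 = €562.7753
Total = €2915.3836

€2915.38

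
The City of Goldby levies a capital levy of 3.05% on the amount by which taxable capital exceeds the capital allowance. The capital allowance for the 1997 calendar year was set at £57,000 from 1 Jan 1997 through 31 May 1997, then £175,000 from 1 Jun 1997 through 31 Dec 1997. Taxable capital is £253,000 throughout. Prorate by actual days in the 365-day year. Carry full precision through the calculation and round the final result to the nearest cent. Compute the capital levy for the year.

1 Jan – 31 May 1997: 151 days, exemption £57,000 → (£253,000 − £57,000) × 3.05% × 151/365 = £2,473.0904
1 Jun – 31 Dec 1997: 214 days, exemption £175,000 → (£253,000 − £175,000) × 3.05% × 214/365 = £1,394.8110
Total = £3,867.9014

£3,867.90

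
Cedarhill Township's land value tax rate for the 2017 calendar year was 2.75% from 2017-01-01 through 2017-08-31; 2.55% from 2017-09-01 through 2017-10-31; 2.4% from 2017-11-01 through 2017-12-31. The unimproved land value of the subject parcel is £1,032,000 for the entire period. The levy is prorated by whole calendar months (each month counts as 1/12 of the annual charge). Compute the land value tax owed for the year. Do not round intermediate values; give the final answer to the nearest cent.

£27,434.00

2017-01-01 to 2017-08-31: 8 months at 2.75% → £1,032,000 × 2.75% × 8/12 = £18,920.0000
2017-09-01 to 2017-10-31: 2 months at 2.55% → £1,032,000 × 2.55% × 2/12 = £4,386.0000
2017-11-01 to 2017-12-31: 2 months at 2.4% → £1,032,000 × 2.4% × 2/12 = £4,128.0000
Total = £27,434.0000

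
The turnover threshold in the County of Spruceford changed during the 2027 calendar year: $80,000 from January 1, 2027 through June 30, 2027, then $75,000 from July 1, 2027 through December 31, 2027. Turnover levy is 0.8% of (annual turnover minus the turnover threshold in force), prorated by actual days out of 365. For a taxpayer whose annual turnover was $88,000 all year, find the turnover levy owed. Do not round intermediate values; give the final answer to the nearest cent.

January 1 – June 30, 2027: 181 days, exemption $80,000 → ($88,000 − $80,000) × 0.8% × 181/365 = $31.7370
July 1 – December 31, 2027: 184 days, exemption $75,000 → ($88,000 − $75,000) × 0.8% × 184/365 = $52.4274
Total = $84.1644

$84.16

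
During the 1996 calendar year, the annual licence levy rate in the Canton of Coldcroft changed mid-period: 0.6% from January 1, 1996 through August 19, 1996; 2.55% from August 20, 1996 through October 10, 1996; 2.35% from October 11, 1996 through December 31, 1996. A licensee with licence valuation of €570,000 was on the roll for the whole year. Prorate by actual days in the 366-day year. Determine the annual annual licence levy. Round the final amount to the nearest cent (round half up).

€7,234.02

January 1 – August 19, 1996: 232 days at 0.6% → €570,000 × 0.6% × 232/366 = €2,167.8689
August 20 – October 10, 1996: 52 days at 2.55% → €570,000 × 2.55% × 52/366 = €2,065.0820
October 11 – December 31, 1996: 82 days at 2.35% → €570,000 × 2.35% × 82/366 = €3,001.0656
Total = €7,234.0164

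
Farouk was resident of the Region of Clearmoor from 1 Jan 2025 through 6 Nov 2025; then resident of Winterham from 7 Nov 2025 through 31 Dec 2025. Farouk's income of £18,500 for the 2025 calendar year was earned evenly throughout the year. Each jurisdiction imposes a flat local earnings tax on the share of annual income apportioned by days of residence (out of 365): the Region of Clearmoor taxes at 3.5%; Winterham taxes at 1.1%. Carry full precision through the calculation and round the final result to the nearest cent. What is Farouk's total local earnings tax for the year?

£580.60

The Region of Clearmoor, 1 Jan – 6 Nov 2025: 310 days → £18,500 × 3.5% × 310/365 = £549.9315
Winterham, 7 Nov – 31 Dec 2025: 55 days → £18,500 × 1.1% × 55/365 = £30.6644
Total = £580.5959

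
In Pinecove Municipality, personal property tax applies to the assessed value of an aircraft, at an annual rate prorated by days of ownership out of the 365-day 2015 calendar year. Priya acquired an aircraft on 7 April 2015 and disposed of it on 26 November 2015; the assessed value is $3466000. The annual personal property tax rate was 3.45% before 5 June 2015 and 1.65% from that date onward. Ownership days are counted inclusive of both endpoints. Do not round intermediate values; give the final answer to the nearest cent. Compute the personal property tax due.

$46748.27

7 April – 4 June 2015: 59 days at 3.45% → $3466000 × 3.45% × 59/365 = $19328.8849
5 June – 26 November 2015: 175 days at 1.65% → $3466000 × 1.65% × 175/365 = $27419.3836
Total = $46748.2685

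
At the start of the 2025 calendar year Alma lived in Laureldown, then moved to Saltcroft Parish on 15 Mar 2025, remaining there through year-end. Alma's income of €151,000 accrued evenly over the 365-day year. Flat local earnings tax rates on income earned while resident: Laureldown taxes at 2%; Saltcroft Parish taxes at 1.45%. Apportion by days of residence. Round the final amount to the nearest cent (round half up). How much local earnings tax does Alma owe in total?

€2,355.60

Laureldown, 1 Jan – 14 Mar 2025: 73 days → €151,000 × 2% × 73/365 = €604.0000
Saltcroft Parish, 15 Mar – 31 Dec 2025: 292 days → €151,000 × 1.45% × 292/365 = €1,751.6000
Total = €2,355.6000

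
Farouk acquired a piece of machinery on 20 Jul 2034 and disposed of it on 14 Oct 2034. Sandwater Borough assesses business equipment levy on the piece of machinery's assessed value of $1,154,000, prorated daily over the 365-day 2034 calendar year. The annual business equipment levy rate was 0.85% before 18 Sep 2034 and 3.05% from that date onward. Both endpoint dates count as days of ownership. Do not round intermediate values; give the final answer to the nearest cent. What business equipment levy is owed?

$4,216.05

20 Jul – 17 Sep 2034: 60 days at 0.85% → $1,154,000 × 0.85% × 60/365 = $1,612.4384
18 Sep – 14 Oct 2034: 27 days at 3.05% → $1,154,000 × 3.05% × 27/365 = $2,603.6137
Total = $4,216.0521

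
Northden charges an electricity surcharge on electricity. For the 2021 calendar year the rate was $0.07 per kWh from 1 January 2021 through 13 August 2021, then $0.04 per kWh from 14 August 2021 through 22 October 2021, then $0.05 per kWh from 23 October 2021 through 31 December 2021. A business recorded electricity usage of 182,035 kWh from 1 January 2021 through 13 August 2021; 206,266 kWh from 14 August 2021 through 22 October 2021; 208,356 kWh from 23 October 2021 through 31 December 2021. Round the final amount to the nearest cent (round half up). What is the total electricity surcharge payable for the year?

1 January – 13 August 2021: 182,035 kWh at $0.07/kWh → $12742.45
14 August – 22 October 2021: 206,266 kWh at $0.04/kWh → $8250.64
23 October – 31 December 2021: 208,356 kWh at $0.05/kWh → $10417.80

$31410.89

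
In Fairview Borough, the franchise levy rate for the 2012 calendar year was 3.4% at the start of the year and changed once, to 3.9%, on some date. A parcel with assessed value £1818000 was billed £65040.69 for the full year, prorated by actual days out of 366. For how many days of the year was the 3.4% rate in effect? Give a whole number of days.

Let d = days at the first rate; then 366 − d days at the second rate.
£1818000 × [3.4%·d + 3.9%·(366−d)] / 366 = £65040.69
Solving gives d = 236, so the new rate took effect on August 24, 2012.

236 days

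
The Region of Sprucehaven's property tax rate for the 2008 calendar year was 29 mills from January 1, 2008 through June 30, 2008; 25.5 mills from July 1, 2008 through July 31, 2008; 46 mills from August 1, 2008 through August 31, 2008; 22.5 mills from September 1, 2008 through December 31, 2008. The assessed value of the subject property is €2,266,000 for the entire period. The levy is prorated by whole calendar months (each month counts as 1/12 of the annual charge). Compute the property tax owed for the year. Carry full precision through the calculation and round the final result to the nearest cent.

January 1 – June 30, 2008: 6 months at 29 mills → €2,266,000 × 2.9% × 6/12 = €32,857.0000
July 1 – July 31, 2008: 1 month at 25.5 mills → €2,266,000 × 2.55% × 1/12 = €4,815.2500
August 1 – August 31, 2008: 1 month at 46 mills → €2,266,000 × 4.6% × 1/12 = €8,686.3333
September 1 – December 31, 2008: 4 months at 22.5 mills → €2,266,000 × 2.25% × 4/12 = €16,995.0000
Total = €63,353.5833

€63,353.58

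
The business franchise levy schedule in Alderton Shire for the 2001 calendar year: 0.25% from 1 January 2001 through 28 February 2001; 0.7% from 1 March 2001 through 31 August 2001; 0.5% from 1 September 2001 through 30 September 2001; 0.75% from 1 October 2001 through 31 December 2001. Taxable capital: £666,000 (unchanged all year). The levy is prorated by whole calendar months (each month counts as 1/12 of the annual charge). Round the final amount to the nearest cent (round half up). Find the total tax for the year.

£4,134.75

1 January – 28 February 2001: 2 months at 0.25% → £666,000 × 0.25% × 2/12 = £277.5000
1 March – 31 August 2001: 6 months at 0.7% → £666,000 × 0.7% × 6/12 = £2,331.0000
1 September – 30 September 2001: 1 month at 0.5% → £666,000 × 0.5% × 1/12 = £277.5000
1 October – 31 December 2001: 3 months at 0.75% → £666,000 × 0.75% × 3/12 = £1,248.7500
Total = £4,134.7500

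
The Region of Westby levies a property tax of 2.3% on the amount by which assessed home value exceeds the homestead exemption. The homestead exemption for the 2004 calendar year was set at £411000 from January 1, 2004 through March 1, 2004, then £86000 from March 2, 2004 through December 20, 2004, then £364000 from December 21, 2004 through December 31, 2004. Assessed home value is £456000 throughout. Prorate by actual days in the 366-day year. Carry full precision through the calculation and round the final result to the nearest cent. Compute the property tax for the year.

£7072.00

January 1 – March 1, 2004: 61 days, exemption £411000 → (£456000 − £411000) × 2.3% × 61/366 = £172.5000
March 2 – December 20, 2004: 294 days, exemption £86000 → (£456000 − £86000) × 2.3% × 294/366 = £6835.9016
December 21 – December 31, 2004: 11 days, exemption £364000 → (£456000 − £364000) × 2.3% × 11/366 = £63.5956
Total = £7071.9973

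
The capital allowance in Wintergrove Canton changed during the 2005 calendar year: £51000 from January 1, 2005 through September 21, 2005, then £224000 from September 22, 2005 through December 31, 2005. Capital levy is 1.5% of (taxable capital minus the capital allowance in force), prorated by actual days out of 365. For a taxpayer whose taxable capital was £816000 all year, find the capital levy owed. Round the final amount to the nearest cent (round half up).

January 1 – September 21, 2005: 264 days, exemption £51000 → (£816000 − £51000) × 1.5% × 264/365 = £8299.7260
September 22 – December 31, 2005: 101 days, exemption £224000 → (£816000 − £224000) × 1.5% × 101/365 = £2457.2055
Total = £10756.9315

£10756.93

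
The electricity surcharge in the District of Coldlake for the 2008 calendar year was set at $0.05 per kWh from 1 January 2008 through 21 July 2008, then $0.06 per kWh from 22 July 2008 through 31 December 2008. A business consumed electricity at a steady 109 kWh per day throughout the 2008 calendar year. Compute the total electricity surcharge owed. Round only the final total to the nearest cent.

$2,172.37

1 January – 21 July 2008: 203 days × 109 kWh/day = 22,127 kWh at $0.05/kWh → $1,106.35
22 July – 31 December 2008: 163 days × 109 kWh/day = 17,767 kWh at $0.06/kWh → $1,066.02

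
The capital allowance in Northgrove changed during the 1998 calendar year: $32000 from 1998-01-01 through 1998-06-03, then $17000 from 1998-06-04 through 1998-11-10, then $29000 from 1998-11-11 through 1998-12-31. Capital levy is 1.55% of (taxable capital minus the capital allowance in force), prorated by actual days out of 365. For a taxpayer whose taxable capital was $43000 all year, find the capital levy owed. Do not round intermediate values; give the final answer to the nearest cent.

$278.92

1998-01-01 to 1998-06-03: 154 days, exemption $32000 → ($43000 − $32000) × 1.55% × 154/365 = $71.9370
1998-06-04 to 1998-11-10: 160 days, exemption $17000 → ($43000 − $17000) × 1.55% × 160/365 = $176.6575
1998-11-11 to 1998-12-31: 51 days, exemption $29000 → ($43000 − $29000) × 1.55% × 51/365 = $30.3205
Total = $278.9151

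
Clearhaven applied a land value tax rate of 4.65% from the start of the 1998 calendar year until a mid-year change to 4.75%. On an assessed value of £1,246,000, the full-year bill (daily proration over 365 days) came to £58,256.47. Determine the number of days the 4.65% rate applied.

272 days

Let d = days at the first rate; then 365 − d days at the second rate.
£1,246,000 × [4.65%·d + 4.75%·(365−d)] / 365 = £58,256.47
Solving gives d = 272, so the new rate took effect on 30 September 1998.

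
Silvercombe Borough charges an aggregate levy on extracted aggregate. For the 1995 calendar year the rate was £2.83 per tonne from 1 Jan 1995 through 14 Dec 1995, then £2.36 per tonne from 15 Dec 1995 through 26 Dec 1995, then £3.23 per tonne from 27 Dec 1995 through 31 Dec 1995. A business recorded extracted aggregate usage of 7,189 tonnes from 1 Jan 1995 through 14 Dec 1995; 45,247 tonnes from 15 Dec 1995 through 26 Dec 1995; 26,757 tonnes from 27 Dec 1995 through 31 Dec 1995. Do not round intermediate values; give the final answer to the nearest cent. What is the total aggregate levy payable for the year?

1 Jan – 14 Dec 1995: 7,189 tonnes at £2.83/tonne → £20,344.87
15 Dec – 26 Dec 1995: 45,247 tonnes at £2.36/tonne → £106,782.92
27 Dec – 31 Dec 1995: 26,757 tonnes at £3.23/tonne → £86,425.11

£213,552.90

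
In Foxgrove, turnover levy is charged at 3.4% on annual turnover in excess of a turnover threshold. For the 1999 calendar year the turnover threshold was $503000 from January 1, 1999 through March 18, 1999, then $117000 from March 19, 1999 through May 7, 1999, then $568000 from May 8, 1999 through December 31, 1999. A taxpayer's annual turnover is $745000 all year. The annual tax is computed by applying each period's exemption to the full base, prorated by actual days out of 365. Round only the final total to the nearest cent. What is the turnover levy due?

$8584.77

January 1 – March 18, 1999: 77 days, exemption $503000 → ($745000 − $503000) × 3.4% × 77/365 = $1735.7699
March 19 – May 7, 1999: 50 days, exemption $117000 → ($745000 − $117000) × 3.4% × 50/365 = $2924.9315
May 8 – December 31, 1999: 238 days, exemption $568000 → ($745000 − $568000) × 3.4% × 238/365 = $3924.0658
Total = $8584.7671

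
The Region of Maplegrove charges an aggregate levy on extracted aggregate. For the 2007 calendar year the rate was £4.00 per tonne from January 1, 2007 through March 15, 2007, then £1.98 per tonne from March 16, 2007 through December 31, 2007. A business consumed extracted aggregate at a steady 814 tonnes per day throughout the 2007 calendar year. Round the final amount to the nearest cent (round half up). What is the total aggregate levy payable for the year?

£709,954.52

January 1 – March 15, 2007: 74 days × 814 tonnes/day = 60,236 tonnes at £4.00/tonne → £240,944.00
March 16 – December 31, 2007: 291 days × 814 tonnes/day = 236,874 tonnes at £1.98/tonne → £469,010.52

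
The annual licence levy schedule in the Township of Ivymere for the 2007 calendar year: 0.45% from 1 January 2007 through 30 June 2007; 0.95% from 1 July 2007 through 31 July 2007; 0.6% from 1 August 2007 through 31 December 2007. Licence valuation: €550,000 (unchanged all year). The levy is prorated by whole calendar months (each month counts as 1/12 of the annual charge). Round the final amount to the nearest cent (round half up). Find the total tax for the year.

1 January – 30 June 2007: 6 months at 0.45% → €550,000 × 0.45% × 6/12 = €1,237.5000
1 July – 31 July 2007: 1 month at 0.95% → €550,000 × 0.95% × 1/12 = €435.4167
1 August – 31 December 2007: 5 months at 0.6% → €550,000 × 0.6% × 5/12 = €1,375.0000
Total = €3,047.9167

€3,047.92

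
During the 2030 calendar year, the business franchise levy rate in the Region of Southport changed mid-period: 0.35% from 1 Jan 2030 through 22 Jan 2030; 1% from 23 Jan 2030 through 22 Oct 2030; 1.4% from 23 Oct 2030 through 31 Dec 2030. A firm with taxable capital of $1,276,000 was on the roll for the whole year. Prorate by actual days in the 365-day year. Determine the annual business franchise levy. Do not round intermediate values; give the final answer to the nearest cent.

1 Jan – 22 Jan 2030: 22 days at 0.35% → $1,276,000 × 0.35% × 22/365 = $269.1836
23 Jan – 22 Oct 2030: 273 days at 1% → $1,276,000 × 1% × 273/365 = $9,543.7808
23 Oct – 31 Dec 2030: 70 days at 1.4% → $1,276,000 × 1.4% × 70/365 = $3,425.9726
Total = $13,238.9370

$13,238.94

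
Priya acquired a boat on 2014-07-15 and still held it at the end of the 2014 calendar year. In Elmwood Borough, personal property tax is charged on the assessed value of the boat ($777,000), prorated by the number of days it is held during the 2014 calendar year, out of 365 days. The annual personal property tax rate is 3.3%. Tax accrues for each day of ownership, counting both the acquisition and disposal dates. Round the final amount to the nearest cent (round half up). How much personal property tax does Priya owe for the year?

$11,942.38

Days held (2014-07-15 to 2014-12-31): 170 out of 365
Tax = $777,000 × 3.3% × 170/365 = $11,942.3836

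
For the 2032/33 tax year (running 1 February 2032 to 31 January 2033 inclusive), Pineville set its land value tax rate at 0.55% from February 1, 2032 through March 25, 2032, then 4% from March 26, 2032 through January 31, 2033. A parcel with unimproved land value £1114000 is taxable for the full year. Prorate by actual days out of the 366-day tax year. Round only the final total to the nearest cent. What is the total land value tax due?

£38889.56

February 1 – March 25, 2032: 54 days at 0.55% → £1114000 × 0.55% × 54/366 = £903.9836
March 26, 2032 – January 31, 2033: 312 days at 4% → £1114000 × 4% × 312/366 = £37985.5738
Total = £38889.5574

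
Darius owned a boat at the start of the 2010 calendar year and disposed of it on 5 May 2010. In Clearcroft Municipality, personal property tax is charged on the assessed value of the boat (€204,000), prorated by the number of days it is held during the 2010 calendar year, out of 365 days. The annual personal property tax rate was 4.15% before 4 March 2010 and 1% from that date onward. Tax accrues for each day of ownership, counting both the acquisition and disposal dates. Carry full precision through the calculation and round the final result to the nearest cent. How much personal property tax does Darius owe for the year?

€1,790.17

1 January – 3 March 2010: 62 days at 4.15% → €204,000 × 4.15% × 62/365 = €1,438.0603
4 March – 5 May 2010: 63 days at 1% → €204,000 × 1% × 63/365 = €352.1096
Total = €1,790.1699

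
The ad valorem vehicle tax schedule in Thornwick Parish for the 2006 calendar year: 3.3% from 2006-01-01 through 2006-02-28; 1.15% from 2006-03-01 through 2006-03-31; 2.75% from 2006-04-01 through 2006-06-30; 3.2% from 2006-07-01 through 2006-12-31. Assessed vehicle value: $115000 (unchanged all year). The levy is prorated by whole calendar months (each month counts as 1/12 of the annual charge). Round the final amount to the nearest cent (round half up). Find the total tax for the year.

2006-01-01 to 2006-02-28: 2 months at 3.3% → $115000 × 3.3% × 2/12 = $632.5000
2006-03-01 to 2006-03-31: 1 month at 1.15% → $115000 × 1.15% × 1/12 = $110.2083
2006-04-01 to 2006-06-30: 3 months at 2.75% → $115000 × 2.75% × 3/12 = $790.6250
2006-07-01 to 2006-12-31: 6 months at 3.2% → $115000 × 3.2% × 6/12 = $1840.0000
Total = $3373.3333

$3373.33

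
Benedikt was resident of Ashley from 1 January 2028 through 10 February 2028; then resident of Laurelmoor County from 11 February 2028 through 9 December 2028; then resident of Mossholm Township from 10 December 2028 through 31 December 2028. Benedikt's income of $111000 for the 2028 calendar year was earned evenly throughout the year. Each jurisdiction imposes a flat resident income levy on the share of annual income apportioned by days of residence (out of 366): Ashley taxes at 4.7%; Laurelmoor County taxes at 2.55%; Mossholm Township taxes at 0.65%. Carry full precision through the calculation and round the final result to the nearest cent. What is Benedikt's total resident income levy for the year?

Ashley, 1 January – 10 February 2028: 41 days → $111000 × 4.7% × 41/366 = $584.4180
Laurelmoor County, 11 February – 9 December 2028: 303 days → $111000 × 2.55% × 303/366 = $2343.2828
Mossholm Township, 10 December – 31 December 2028: 22 days → $111000 × 0.65% × 22/366 = $43.3689
Total = $2971.0697

$2971.07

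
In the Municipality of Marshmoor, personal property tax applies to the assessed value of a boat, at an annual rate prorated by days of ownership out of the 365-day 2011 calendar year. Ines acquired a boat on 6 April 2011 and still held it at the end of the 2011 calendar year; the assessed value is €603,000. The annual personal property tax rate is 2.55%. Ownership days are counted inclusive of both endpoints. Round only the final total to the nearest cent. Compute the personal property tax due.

Days held (6 April – 31 December 2011): 270 out of 365
Tax = €603,000 × 2.55% × 270/365 = €11,374.3973

€11,374.40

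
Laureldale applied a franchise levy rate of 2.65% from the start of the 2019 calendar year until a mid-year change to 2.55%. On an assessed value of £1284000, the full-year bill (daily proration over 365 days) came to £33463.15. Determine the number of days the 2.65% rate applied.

Let d = days at the first rate; then 365 − d days at the second rate.
£1284000 × [2.65%·d + 2.55%·(365−d)] / 365 = £33463.15
Solving gives d = 205, so the new rate took effect on 25 Jul 2019.

205 days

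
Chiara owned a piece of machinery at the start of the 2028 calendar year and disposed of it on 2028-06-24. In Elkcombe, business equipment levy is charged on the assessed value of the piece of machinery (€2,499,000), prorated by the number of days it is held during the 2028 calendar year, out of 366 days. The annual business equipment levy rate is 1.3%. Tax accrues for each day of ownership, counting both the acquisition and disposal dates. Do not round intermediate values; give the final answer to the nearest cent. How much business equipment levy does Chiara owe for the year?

€15,622.16

Days held (2028-01-01 to 2028-06-24): 176 out of 366
Tax = €2,499,000 × 1.3% × 176/366 = €15,622.1639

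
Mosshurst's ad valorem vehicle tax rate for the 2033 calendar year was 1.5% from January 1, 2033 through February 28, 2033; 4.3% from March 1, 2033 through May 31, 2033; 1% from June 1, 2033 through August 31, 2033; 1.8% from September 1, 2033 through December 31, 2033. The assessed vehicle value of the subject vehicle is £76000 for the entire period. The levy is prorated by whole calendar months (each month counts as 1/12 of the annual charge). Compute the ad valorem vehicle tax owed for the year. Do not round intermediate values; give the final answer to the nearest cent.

January 1 – February 28, 2033: 2 months at 1.5% → £76000 × 1.5% × 2/12 = £190.0000
March 1 – May 31, 2033: 3 months at 4.3% → £76000 × 4.3% × 3/12 = £817.0000
June 1 – August 31, 2033: 3 months at 1% → £76000 × 1% × 3/12 = £190.0000
September 1 – December 31, 2033: 4 months at 1.8% → £76000 × 1.8% × 4/12 = £456.0000
Total = £1653.0000

£1653.00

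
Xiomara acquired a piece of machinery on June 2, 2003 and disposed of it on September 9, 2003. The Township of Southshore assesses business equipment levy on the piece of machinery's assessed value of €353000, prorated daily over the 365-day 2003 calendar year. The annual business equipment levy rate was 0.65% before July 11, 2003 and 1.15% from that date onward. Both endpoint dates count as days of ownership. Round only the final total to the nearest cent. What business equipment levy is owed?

June 2 – July 10, 2003: 39 days at 0.65% → €353000 × 0.65% × 39/365 = €245.1658
July 11 – September 9, 2003: 61 days at 1.15% → €353000 × 1.15% × 61/365 = €678.4370
Total = €923.6027

€923.60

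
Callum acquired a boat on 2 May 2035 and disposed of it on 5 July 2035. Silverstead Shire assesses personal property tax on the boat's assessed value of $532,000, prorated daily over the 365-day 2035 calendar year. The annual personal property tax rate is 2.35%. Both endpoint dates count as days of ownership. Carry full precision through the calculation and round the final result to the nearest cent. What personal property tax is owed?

$2,226.38

Days held (2 May – 5 July 2035): 65 out of 365
Tax = $532,000 × 2.35% × 65/365 = $2,226.3836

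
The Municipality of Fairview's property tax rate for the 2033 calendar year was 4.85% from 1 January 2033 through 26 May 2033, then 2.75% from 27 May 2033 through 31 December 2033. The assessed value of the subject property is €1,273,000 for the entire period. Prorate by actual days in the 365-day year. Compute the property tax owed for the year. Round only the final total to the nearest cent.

1 January – 26 May 2033: 146 days at 4.85% → €1,273,000 × 4.85% × 146/365 = €24,696.2000
27 May – 31 December 2033: 219 days at 2.75% → €1,273,000 × 2.75% × 219/365 = €21,004.5000
Total = €45,700.7000

€45,700.70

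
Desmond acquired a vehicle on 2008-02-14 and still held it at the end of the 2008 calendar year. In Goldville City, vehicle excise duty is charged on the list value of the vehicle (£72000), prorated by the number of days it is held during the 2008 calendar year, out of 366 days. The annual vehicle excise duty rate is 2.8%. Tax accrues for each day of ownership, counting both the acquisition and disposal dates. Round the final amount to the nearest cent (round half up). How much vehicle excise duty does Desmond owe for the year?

Days held (2008-02-14 to 2008-12-31): 322 out of 366
Tax = £72000 × 2.8% × 322/366 = £1773.6393

£1773.64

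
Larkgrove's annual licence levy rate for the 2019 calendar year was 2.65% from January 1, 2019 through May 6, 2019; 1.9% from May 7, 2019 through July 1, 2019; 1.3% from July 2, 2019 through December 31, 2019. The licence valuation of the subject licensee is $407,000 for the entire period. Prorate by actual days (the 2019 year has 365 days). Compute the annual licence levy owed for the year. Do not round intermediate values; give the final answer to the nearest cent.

$7,562.39

January 1 – May 6, 2019: 126 days at 2.65% → $407,000 × 2.65% × 126/365 = $3,723.2137
May 7 – July 1, 2019: 56 days at 1.9% → $407,000 × 1.9% × 56/365 = $1,186.4329
July 2 – December 31, 2019: 183 days at 1.3% → $407,000 × 1.3% × 183/365 = $2,652.7479
Total = $7,562.3945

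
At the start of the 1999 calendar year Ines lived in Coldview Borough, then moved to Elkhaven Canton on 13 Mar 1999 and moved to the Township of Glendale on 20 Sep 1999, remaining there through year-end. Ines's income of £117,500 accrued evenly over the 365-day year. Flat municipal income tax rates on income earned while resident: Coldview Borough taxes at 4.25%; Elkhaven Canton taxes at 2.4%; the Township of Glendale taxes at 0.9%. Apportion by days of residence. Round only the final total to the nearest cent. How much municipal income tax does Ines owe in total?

Coldview Borough, 1 Jan – 12 Mar 1999: 71 days → £117,500 × 4.25% × 71/365 = £971.3870
Elkhaven Canton, 13 Mar – 19 Sep 1999: 191 days → £117,500 × 2.4% × 191/365 = £1,475.6712
The Township of Glendale, 20 Sep – 31 Dec 1999: 103 days → £117,500 × 0.9% × 103/365 = £298.4178
Total = £2,745.4760

£2,745.48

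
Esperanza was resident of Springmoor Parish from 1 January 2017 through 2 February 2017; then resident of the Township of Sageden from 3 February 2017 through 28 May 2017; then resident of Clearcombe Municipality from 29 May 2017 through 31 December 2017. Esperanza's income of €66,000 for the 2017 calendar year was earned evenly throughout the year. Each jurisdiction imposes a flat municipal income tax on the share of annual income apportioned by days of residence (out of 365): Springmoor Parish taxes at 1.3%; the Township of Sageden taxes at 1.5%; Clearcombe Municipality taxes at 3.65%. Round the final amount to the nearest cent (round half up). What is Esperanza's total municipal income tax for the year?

€1,821.69

Springmoor Parish, 1 January – 2 February 2017: 33 days → €66,000 × 1.3% × 33/365 = €77.5726
The Township of Sageden, 3 February – 28 May 2017: 115 days → €66,000 × 1.5% × 115/365 = €311.9178
Clearcombe Municipality, 29 May – 31 December 2017: 217 days → €66,000 × 3.65% × 217/365 = €1,432.2000
Total = €1,821.6904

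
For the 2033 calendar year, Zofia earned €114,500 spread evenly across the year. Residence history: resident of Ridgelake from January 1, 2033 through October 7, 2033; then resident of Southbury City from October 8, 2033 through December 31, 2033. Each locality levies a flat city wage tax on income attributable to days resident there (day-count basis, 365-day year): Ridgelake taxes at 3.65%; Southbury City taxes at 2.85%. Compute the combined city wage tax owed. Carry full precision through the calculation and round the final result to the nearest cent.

Ridgelake, January 1 – October 7, 2033: 280 days → €114,500 × 3.65% × 280/365 = €3,206.0000
Southbury City, October 8 – December 31, 2033: 85 days → €114,500 × 2.85% × 85/365 = €759.9349
Total = €3,965.9349

€3,965.93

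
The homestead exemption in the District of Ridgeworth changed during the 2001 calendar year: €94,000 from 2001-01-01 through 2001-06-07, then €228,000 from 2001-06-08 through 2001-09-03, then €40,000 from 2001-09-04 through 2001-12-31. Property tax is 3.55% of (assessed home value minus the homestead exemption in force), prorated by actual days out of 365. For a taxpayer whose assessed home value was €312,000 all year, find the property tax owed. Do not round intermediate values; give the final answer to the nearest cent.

€7,217.10

2001-01-01 to 2001-06-07: 158 days, exemption €94,000 → (€312,000 − €94,000) × 3.55% × 158/365 = €3,350.0329
2001-06-08 to 2001-09-03: 88 days, exemption €228,000 → (€312,000 − €228,000) × 3.55% × 88/365 = €718.9479
2001-09-04 to 2001-12-31: 119 days, exemption €40,000 → (€312,000 − €40,000) × 3.55% × 119/365 = €3,148.1205
Total = €7,217.1014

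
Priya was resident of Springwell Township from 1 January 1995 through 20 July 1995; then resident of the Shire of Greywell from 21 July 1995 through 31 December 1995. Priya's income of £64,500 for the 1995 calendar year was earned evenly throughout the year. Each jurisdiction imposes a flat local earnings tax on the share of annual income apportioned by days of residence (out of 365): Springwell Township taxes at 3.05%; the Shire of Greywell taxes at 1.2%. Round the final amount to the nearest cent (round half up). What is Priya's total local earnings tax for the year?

Springwell Township, 1 January – 20 July 1995: 201 days → £64,500 × 3.05% × 201/365 = £1,083.3349
The Shire of Greywell, 21 July – 31 December 1995: 164 days → £64,500 × 1.2% × 164/365 = £347.7699
Total = £1,431.1048

£1,431.10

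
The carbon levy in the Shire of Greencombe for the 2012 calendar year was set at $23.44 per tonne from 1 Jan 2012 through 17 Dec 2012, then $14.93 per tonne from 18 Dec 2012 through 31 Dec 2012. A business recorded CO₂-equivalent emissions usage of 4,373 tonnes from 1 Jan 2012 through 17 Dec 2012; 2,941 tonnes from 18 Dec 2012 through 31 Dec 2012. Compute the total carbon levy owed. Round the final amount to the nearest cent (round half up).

$146,412.25

1 Jan – 17 Dec 2012: 4,373 tonnes at $23.44/tonne → $102,503.12
18 Dec – 31 Dec 2012: 2,941 tonnes at $14.93/tonne → $43,909.13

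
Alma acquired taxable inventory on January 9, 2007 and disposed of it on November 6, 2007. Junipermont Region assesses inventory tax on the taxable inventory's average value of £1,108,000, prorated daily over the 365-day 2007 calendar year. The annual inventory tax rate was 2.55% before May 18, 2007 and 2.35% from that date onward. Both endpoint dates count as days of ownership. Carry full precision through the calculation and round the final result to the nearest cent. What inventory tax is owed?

January 9 – May 17, 2007: 129 days at 2.55% → £1,108,000 × 2.55% × 129/365 = £9,985.6603
May 18 – November 6, 2007: 173 days at 2.35% → £1,108,000 × 2.35% × 173/365 = £12,341.2986
Total = £22,326.9589

£22,326.96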